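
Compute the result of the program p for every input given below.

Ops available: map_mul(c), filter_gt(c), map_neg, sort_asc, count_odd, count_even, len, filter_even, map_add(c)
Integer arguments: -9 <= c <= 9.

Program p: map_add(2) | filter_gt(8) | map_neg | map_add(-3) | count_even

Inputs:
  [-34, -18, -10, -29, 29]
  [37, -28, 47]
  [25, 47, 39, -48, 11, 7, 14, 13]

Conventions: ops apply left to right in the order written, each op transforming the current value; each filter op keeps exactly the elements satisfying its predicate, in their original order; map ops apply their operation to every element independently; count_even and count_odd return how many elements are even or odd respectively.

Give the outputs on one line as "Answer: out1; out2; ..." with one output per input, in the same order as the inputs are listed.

1; 2; 6

Execution, op by op:
  [-34, -18, -10, -29, 29] -> [-32, -16, -8, -27, 31] -> [31] -> [-31] -> [-34] -> 1
  [37, -28, 47] -> [39, -26, 49] -> [39, 49] -> [-39, -49] -> [-42, -52] -> 2
  [25, 47, 39, -48, 11, 7, 14, 13] -> [27, 49, 41, -46, 13, 9, 16, 15] -> [27, 49, 41, 13, 9, 16, 15] -> [-27, -49, -41, -13, -9, -16, -15] -> [-30, -52, -44, -16, -12, -19, -18] -> 6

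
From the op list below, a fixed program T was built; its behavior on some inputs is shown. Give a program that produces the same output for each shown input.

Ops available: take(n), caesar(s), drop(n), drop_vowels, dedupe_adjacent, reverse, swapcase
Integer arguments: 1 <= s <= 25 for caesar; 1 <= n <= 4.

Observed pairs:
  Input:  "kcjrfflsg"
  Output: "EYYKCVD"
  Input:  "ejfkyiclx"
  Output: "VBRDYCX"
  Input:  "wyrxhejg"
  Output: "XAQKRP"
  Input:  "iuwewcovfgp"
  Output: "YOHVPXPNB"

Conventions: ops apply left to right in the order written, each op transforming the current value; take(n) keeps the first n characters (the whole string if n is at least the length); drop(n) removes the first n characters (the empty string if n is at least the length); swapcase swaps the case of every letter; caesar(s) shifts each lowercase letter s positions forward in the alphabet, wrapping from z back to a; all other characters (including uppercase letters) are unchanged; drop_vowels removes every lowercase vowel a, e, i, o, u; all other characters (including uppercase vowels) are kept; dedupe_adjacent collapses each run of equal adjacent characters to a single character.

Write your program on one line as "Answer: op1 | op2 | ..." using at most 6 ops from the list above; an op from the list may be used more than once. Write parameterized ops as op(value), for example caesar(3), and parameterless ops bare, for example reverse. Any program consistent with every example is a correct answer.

caesar(3) | caesar(16) | reverse | drop(2) | swapcase

Check, running the answer program on each example:
  "kcjrfflsg" -> "nfmuiiovj" -> "dvckyyelz" -> "zleyykcvd" -> "eyykcvd" -> "EYYKCVD"
  "ejfkyiclx" -> "hminblfoa" -> "xcydrbveq" -> "qevbrdycx" -> "vbrdycx" -> "VBRDYCX"
  "wyrxhejg" -> "zbuakhmj" -> "prkqaxcz" -> "zcxaqkrp" -> "xaqkrp" -> "XAQKRP"
  "iuwewcovfgp" -> "lxzhzfryijs" -> "bnpxpvhoyzi" -> "izyohvpxpnb" -> "yohvpxpnb" -> "YOHVPXPNB"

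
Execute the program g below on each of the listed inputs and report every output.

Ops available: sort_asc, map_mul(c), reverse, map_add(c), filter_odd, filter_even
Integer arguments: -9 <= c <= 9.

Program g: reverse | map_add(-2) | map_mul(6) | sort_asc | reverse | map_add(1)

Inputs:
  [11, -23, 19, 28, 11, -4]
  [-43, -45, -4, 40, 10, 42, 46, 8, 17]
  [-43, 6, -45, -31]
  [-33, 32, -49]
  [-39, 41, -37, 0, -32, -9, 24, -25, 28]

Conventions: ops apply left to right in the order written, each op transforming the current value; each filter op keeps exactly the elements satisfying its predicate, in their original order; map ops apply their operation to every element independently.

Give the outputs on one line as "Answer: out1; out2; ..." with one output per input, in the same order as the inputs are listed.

Execution, op by op:
  [11, -23, 19, 28, 11, -4] -> [-4, 11, 28, 19, -23, 11] -> [-6, 9, 26, 17, -25, 9] -> [-36, 54, 156, 102, -150, 54] -> [-150, -36, 54, 54, 102, 156] -> [156, 102, 54, 54, -36, -150] -> [157, 103, 55, 55, -35, -149]
  [-43, -45, -4, 40, 10, 42, 46, 8, 17] -> [17, 8, 46, 42, 10, 40, -4, -45, -43] -> [15, 6, 44, 40, 8, 38, -6, -47, -45] -> [90, 36, 264, 240, 48, 228, -36, -282, -270] -> [-282, -270, -36, 36, 48, 90, 228, 240, 264] -> [264, 240, 228, 90, 48, 36, -36, -270, -282] -> [265, 241, 229, 91, 49, 37, -35, -269, -281]
  [-43, 6, -45, -31] -> [-31, -45, 6, -43] -> [-33, -47, 4, -45] -> [-198, -282, 24, -270] -> [-282, -270, -198, 24] -> [24, -198, -270, -282] -> [25, -197, -269, -281]
  [-33, 32, -49] -> [-49, 32, -33] -> [-51, 30, -35] -> [-306, 180, -210] -> [-306, -210, 180] -> [180, -210, -306] -> [181, -209, -305]
  [-39, 41, -37, 0, -32, -9, 24, -25, 28] -> [28, -25, 24, -9, -32, 0, -37, 41, -39] -> [26, -27, 22, -11, -34, -2, -39, 39, -41] -> [156, -162, 132, -66, -204, -12, -234, 234, -246] -> [-246, -234, -204, -162, -66, -12, 132, 156, 234] -> [234, 156, 132, -12, -66, -162, -204, -234, -246] -> [235, 157, 133, -11, -65, -161, -203, -233, -245]

[157, 103, 55, 55, -35, -149]; [265, 241, 229, 91, 49, 37, -35, -269, -281]; [25, -197, -269, -281]; [181, -209, -305]; [235, 157, 133, -11, -65, -161, -203, -233, -245]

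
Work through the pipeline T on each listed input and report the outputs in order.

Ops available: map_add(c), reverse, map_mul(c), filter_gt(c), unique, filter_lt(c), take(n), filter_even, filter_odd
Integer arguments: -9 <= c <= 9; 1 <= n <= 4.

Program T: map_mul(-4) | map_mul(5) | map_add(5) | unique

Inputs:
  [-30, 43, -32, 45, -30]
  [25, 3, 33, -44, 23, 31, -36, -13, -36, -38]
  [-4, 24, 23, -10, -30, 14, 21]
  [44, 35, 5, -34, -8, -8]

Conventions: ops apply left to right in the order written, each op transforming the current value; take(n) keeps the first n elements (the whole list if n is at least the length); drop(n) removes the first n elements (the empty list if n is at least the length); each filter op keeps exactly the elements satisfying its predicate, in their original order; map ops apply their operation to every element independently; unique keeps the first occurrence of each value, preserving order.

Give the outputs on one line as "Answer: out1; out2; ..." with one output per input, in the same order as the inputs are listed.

Execution, op by op:
  [-30, 43, -32, 45, -30] -> [120, -172, 128, -180, 120] -> [600, -860, 640, -900, 600] -> [605, -855, 645, -895, 605] -> [605, -855, 645, -895]
  [25, 3, 33, -44, 23, 31, -36, -13, -36, -38] -> [-100, -12, -132, 176, -92, -124, 144, 52, 144, 152] -> [-500, -60, -660, 880, -460, -620, 720, 260, 720, 760] -> [-495, -55, -655, 885, -455, -615, 725, 265, 725, 765] -> [-495, -55, -655, 885, -455, -615, 725, 265, 765]
  [-4, 24, 23, -10, -30, 14, 21] -> [16, -96, -92, 40, 120, -56, -84] -> [80, -480, -460, 200, 600, -280, -420] -> [85, -475, -455, 205, 605, -275, -415] -> [85, -475, -455, 205, 605, -275, -415]
  [44, 35, 5, -34, -8, -8] -> [-176, -140, -20, 136, 32, 32] -> [-880, -700, -100, 680, 160, 160] -> [-875, -695, -95, 685, 165, 165] -> [-875, -695, -95, 685, 165]

[605, -855, 645, -895]; [-495, -55, -655, 885, -455, -615, 725, 265, 765]; [85, -475, -455, 205, 605, -275, -415]; [-875, -695, -95, 685, 165]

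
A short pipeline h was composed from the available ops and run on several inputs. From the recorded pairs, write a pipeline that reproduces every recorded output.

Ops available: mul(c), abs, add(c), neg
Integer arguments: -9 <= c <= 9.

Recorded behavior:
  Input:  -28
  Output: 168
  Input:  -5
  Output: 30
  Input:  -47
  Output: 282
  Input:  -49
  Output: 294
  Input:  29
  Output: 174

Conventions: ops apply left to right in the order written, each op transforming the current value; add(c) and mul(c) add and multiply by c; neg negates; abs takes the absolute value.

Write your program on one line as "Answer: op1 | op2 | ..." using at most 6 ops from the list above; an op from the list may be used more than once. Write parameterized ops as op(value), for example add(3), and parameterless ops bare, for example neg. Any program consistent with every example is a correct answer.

neg | mul(-3) | mul(2) | neg | abs

Check, running the answer program on each example:
  -28 -> 28 -> -84 -> -168 -> 168 -> 168
  -5 -> 5 -> -15 -> -30 -> 30 -> 30
  -47 -> 47 -> -141 -> -282 -> 282 -> 282
  -49 -> 49 -> -147 -> -294 -> 294 -> 294
  29 -> -29 -> 87 -> 174 -> -174 -> 174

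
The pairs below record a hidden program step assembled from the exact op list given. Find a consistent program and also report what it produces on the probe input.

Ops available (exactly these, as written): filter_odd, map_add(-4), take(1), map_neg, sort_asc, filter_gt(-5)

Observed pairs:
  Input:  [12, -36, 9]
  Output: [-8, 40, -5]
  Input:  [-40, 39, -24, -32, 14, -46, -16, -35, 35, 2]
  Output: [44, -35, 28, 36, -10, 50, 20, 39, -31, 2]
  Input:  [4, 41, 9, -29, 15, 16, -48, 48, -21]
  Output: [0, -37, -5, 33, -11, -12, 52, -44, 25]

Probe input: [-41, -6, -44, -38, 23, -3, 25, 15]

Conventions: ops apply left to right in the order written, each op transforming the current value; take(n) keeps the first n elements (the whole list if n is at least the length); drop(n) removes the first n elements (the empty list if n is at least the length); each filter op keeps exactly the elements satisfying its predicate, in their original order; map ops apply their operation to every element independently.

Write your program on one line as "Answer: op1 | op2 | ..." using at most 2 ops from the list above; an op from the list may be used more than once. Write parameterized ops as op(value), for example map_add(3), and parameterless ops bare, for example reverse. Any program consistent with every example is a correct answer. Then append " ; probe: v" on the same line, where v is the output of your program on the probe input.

map_add(-4) | map_neg ; probe: [45, 10, 48, 42, -19, 7, -21, -11]

Check, running the answer program on each example:
  [12, -36, 9] -> [8, -40, 5] -> [-8, 40, -5]
  [-40, 39, -24, -32, 14, -46, -16, -35, 35, 2] -> [-44, 35, -28, -36, 10, -50, -20, -39, 31, -2] -> [44, -35, 28, 36, -10, 50, 20, 39, -31, 2]
  [4, 41, 9, -29, 15, 16, -48, 48, -21] -> [0, 37, 5, -33, 11, 12, -52, 44, -25] -> [0, -37, -5, 33, -11, -12, 52, -44, 25]
  probe: [-41, -6, -44, -38, 23, -3, 25, 15] -> [-45, -10, -48, -42, 19, -7, 21, 11] -> [45, 10, 48, 42, -19, 7, -21, -11]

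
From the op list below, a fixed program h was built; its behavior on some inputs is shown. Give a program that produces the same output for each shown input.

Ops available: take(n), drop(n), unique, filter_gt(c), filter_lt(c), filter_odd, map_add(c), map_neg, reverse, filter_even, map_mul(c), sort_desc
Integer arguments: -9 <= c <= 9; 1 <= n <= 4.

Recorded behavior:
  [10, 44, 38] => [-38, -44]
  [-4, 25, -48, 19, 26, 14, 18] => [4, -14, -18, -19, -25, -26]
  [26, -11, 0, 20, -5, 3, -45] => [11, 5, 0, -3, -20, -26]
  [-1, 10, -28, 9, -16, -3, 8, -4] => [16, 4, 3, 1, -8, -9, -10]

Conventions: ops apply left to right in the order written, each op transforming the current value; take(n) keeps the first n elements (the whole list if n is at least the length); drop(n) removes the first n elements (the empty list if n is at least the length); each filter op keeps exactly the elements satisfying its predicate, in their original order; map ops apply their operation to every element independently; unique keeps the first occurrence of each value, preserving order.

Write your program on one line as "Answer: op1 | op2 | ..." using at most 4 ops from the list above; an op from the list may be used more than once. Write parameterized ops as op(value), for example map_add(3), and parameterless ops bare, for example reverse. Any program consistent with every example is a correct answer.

map_neg | sort_desc | drop(1)

Check, running the answer program on each example:
  [10, 44, 38] -> [-10, -44, -38] -> [-10, -38, -44] -> [-38, -44]
  [-4, 25, -48, 19, 26, 14, 18] -> [4, -25, 48, -19, -26, -14, -18] -> [48, 4, -14, -18, -19, -25, -26] -> [4, -14, -18, -19, -25, -26]
  [26, -11, 0, 20, -5, 3, -45] -> [-26, 11, 0, -20, 5, -3, 45] -> [45, 11, 5, 0, -3, -20, -26] -> [11, 5, 0, -3, -20, -26]
  [-1, 10, -28, 9, -16, -3, 8, -4] -> [1, -10, 28, -9, 16, 3, -8, 4] -> [28, 16, 4, 3, 1, -8, -9, -10] -> [16, 4, 3, 1, -8, -9, -10]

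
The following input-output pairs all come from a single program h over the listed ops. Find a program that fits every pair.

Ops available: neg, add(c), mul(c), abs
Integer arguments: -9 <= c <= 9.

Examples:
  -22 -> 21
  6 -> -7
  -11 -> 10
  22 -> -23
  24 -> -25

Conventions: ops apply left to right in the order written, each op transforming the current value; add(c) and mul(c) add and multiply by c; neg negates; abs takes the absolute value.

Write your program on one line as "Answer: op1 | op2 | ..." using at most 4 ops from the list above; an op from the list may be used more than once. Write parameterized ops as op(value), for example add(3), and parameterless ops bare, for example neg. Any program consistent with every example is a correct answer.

add(-7) | add(8) | neg

Check, running the answer program on each example:
  -22 -> -29 -> -21 -> 21
  6 -> -1 -> 7 -> -7
  -11 -> -18 -> -10 -> 10
  22 -> 15 -> 23 -> -23
  24 -> 17 -> 25 -> -25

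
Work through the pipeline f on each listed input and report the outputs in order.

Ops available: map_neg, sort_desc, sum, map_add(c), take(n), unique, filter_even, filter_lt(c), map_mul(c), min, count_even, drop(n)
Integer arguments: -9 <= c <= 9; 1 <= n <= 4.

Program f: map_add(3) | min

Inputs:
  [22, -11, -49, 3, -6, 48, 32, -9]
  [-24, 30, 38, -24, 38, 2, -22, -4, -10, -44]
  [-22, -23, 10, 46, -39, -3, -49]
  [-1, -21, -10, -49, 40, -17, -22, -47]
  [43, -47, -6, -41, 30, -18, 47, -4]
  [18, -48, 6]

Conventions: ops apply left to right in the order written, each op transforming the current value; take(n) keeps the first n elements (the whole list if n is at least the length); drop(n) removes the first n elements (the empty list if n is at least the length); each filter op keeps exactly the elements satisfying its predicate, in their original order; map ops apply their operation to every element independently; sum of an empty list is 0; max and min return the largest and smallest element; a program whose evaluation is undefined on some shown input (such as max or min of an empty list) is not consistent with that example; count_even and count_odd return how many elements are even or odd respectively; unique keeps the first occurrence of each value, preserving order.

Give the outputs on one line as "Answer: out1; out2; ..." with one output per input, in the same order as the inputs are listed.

-46; -41; -46; -46; -44; -45

Execution, op by op:
  [22, -11, -49, 3, -6, 48, 32, -9] -> [25, -8, -46, 6, -3, 51, 35, -6] -> -46
  [-24, 30, 38, -24, 38, 2, -22, -4, -10, -44] -> [-21, 33, 41, -21, 41, 5, -19, -1, -7, -41] -> -41
  [-22, -23, 10, 46, -39, -3, -49] -> [-19, -20, 13, 49, -36, 0, -46] -> -46
  [-1, -21, -10, -49, 40, -17, -22, -47] -> [2, -18, -7, -46, 43, -14, -19, -44] -> -46
  [43, -47, -6, -41, 30, -18, 47, -4] -> [46, -44, -3, -38, 33, -15, 50, -1] -> -44
  [18, -48, 6] -> [21, -45, 9] -> -45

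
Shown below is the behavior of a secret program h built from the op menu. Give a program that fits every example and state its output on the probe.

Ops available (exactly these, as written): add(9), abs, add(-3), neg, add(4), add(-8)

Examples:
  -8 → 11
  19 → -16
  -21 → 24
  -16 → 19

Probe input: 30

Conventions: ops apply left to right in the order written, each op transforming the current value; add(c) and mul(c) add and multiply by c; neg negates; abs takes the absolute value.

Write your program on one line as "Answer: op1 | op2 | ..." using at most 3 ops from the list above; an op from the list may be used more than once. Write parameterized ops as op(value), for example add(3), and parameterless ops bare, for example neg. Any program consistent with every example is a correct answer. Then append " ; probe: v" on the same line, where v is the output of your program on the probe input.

add(-3) | neg ; probe: -27

Check, running the answer program on each example:
  -8 -> -11 -> 11
  19 -> 16 -> -16
  -21 -> -24 -> 24
  -16 -> -19 -> 19
  probe: 30 -> 27 -> -27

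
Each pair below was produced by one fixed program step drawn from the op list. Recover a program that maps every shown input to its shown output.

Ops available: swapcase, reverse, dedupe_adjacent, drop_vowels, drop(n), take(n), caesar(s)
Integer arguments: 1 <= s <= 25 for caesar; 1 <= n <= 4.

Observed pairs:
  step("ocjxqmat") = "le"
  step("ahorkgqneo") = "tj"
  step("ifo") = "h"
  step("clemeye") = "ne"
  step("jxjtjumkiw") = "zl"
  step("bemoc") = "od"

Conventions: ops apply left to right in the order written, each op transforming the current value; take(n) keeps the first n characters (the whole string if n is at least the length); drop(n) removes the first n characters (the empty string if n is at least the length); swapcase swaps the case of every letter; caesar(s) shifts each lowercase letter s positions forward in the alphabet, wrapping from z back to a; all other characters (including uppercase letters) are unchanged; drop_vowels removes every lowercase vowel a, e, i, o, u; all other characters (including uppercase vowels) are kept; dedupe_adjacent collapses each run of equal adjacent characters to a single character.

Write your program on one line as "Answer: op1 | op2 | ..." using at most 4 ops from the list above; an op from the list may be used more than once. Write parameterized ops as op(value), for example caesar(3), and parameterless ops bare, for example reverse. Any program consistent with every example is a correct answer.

drop_vowels | take(2) | caesar(2) | reverse

Check, running the answer program on each example:
  "ocjxqmat" -> "cjxqmt" -> "cj" -> "el" -> "le"
  "ahorkgqneo" -> "hrkgqn" -> "hr" -> "jt" -> "tj"
  "ifo" -> "f" -> "f" -> "h" -> "h"
  "clemeye" -> "clmy" -> "cl" -> "en" -> "ne"
  "jxjtjumkiw" -> "jxjtjmkw" -> "jx" -> "lz" -> "zl"
  "bemoc" -> "bmc" -> "bm" -> "do" -> "od"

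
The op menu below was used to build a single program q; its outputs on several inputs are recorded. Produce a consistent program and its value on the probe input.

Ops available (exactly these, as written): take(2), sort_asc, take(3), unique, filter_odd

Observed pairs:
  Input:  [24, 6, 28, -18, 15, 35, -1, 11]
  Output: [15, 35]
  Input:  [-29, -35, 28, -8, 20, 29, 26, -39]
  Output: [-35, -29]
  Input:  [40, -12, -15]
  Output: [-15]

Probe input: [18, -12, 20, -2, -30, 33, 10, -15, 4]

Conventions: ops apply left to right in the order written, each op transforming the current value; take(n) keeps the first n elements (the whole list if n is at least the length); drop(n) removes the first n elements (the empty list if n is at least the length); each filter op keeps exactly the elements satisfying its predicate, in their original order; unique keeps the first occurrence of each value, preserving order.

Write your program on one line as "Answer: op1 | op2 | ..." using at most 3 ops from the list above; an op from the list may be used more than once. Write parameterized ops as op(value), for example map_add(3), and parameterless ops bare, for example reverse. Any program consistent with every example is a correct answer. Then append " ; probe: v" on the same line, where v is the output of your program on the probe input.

filter_odd | take(2) | sort_asc ; probe: [-15, 33]

Check, running the answer program on each example:
  [24, 6, 28, -18, 15, 35, -1, 11] -> [15, 35, -1, 11] -> [15, 35] -> [15, 35]
  [-29, -35, 28, -8, 20, 29, 26, -39] -> [-29, -35, 29, -39] -> [-29, -35] -> [-35, -29]
  [40, -12, -15] -> [-15] -> [-15] -> [-15]
  probe: [18, -12, 20, -2, -30, 33, 10, -15, 4] -> [33, -15] -> [33, -15] -> [-15, 33]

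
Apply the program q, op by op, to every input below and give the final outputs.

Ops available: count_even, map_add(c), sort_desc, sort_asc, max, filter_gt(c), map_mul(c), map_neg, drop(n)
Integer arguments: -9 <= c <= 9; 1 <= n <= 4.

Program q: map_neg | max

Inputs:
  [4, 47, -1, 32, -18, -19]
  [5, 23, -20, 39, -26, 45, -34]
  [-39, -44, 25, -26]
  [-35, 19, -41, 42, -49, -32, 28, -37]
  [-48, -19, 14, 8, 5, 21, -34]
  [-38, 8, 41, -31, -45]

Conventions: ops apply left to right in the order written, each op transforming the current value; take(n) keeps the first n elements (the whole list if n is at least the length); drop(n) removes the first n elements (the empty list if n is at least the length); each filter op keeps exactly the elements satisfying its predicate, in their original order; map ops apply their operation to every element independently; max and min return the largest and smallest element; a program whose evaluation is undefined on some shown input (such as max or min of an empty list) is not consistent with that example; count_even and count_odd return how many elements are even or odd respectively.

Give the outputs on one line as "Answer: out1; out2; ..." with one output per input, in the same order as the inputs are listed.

Execution, op by op:
  [4, 47, -1, 32, -18, -19] -> [-4, -47, 1, -32, 18, 19] -> 19
  [5, 23, -20, 39, -26, 45, -34] -> [-5, -23, 20, -39, 26, -45, 34] -> 34
  [-39, -44, 25, -26] -> [39, 44, -25, 26] -> 44
  [-35, 19, -41, 42, -49, -32, 28, -37] -> [35, -19, 41, -42, 49, 32, -28, 37] -> 49
  [-48, -19, 14, 8, 5, 21, -34] -> [48, 19, -14, -8, -5, -21, 34] -> 48
  [-38, 8, 41, -31, -45] -> [38, -8, -41, 31, 45] -> 45

19; 34; 44; 49; 48; 45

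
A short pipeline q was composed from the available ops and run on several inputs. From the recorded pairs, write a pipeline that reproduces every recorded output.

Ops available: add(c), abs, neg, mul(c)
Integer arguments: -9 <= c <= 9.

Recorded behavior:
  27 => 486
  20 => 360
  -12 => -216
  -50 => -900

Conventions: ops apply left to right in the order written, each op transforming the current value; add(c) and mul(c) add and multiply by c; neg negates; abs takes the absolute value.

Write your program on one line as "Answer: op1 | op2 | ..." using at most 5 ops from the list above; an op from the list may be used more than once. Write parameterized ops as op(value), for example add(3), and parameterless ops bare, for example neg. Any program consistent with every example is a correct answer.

mul(9) | neg | mul(2) | neg

Check, running the answer program on each example:
  27 -> 243 -> -243 -> -486 -> 486
  20 -> 180 -> -180 -> -360 -> 360
  -12 -> -108 -> 108 -> 216 -> -216
  -50 -> -450 -> 450 -> 900 -> -900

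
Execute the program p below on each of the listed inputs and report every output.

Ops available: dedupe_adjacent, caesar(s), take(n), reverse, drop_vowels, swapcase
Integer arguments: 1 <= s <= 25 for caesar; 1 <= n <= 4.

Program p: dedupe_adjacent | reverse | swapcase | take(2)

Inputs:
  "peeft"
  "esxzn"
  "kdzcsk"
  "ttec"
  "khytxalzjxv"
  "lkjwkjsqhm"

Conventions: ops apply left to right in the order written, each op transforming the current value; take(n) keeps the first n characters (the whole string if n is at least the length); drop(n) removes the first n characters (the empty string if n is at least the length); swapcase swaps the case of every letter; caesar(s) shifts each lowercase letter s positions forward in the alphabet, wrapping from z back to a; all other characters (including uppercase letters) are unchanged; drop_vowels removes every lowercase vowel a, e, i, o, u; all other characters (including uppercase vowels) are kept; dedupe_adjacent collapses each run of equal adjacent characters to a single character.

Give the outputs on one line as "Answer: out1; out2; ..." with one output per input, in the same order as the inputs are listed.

Execution, op by op:
  "peeft" -> "peft" -> "tfep" -> "TFEP" -> "TF"
  "esxzn" -> "esxzn" -> "nzxse" -> "NZXSE" -> "NZ"
  "kdzcsk" -> "kdzcsk" -> "ksczdk" -> "KSCZDK" -> "KS"
  "ttec" -> "tec" -> "cet" -> "CET" -> "CE"
  "khytxalzjxv" -> "khytxalzjxv" -> "vxjzlaxtyhk" -> "VXJZLAXTYHK" -> "VX"
  "lkjwkjsqhm" -> "lkjwkjsqhm" -> "mhqsjkwjkl" -> "MHQSJKWJKL" -> "MH"

"TF"; "NZ"; "KS"; "CE"; "VX"; "MH"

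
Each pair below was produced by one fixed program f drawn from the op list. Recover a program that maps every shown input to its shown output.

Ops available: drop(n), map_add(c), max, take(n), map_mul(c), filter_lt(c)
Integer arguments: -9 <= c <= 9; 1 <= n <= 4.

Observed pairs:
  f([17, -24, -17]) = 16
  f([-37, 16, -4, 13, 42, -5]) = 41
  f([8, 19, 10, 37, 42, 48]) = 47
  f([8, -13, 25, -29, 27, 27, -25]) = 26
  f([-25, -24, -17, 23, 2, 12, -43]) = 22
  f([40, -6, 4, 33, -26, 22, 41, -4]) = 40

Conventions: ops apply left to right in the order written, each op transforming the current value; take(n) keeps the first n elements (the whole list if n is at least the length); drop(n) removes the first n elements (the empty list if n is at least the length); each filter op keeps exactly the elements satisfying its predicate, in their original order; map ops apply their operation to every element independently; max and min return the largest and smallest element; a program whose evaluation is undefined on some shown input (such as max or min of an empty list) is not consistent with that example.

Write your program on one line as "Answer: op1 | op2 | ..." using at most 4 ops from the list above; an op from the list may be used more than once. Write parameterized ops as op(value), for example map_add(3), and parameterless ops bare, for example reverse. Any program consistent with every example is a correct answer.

map_add(-7) | map_add(6) | max

Check, running the answer program on each example:
  [17, -24, -17] -> [10, -31, -24] -> [16, -25, -18] -> 16
  [-37, 16, -4, 13, 42, -5] -> [-44, 9, -11, 6, 35, -12] -> [-38, 15, -5, 12, 41, -6] -> 41
  [8, 19, 10, 37, 42, 48] -> [1, 12, 3, 30, 35, 41] -> [7, 18, 9, 36, 41, 47] -> 47
  [8, -13, 25, -29, 27, 27, -25] -> [1, -20, 18, -36, 20, 20, -32] -> [7, -14, 24, -30, 26, 26, -26] -> 26
  [-25, -24, -17, 23, 2, 12, -43] -> [-32, -31, -24, 16, -5, 5, -50] -> [-26, -25, -18, 22, 1, 11, -44] -> 22
  [40, -6, 4, 33, -26, 22, 41, -4] -> [33, -13, -3, 26, -33, 15, 34, -11] -> [39, -7, 3, 32, -27, 21, 40, -5] -> 40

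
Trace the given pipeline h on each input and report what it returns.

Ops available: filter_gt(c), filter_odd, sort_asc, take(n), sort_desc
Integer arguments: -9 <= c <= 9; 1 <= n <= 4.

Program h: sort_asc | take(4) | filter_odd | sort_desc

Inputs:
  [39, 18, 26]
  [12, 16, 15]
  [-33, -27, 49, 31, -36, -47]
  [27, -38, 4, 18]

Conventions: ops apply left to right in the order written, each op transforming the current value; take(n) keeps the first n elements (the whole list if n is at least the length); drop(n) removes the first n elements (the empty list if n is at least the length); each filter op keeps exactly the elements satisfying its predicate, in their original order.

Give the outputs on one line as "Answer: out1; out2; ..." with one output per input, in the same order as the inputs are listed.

[39]; [15]; [-27, -33, -47]; [27]

Execution, op by op:
  [39, 18, 26] -> [18, 26, 39] -> [18, 26, 39] -> [39] -> [39]
  [12, 16, 15] -> [12, 15, 16] -> [12, 15, 16] -> [15] -> [15]
  [-33, -27, 49, 31, -36, -47] -> [-47, -36, -33, -27, 31, 49] -> [-47, -36, -33, -27] -> [-47, -33, -27] -> [-27, -33, -47]
  [27, -38, 4, 18] -> [-38, 4, 18, 27] -> [-38, 4, 18, 27] -> [27] -> [27]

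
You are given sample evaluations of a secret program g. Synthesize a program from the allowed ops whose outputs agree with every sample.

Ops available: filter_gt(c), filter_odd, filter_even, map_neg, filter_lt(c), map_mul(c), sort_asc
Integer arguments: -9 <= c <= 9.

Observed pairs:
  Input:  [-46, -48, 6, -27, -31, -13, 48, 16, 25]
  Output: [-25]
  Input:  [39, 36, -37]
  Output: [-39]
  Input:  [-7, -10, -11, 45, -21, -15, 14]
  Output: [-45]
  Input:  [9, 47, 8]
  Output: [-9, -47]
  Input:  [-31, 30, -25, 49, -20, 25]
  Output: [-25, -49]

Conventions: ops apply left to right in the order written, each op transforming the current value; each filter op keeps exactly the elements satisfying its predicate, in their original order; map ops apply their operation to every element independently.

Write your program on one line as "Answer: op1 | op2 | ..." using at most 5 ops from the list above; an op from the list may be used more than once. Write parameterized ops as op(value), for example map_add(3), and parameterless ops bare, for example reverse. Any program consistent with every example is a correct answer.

filter_gt(7) | filter_odd | sort_asc | map_neg

Check, running the answer program on each example:
  [-46, -48, 6, -27, -31, -13, 48, 16, 25] -> [48, 16, 25] -> [25] -> [25] -> [-25]
  [39, 36, -37] -> [39, 36] -> [39] -> [39] -> [-39]
  [-7, -10, -11, 45, -21, -15, 14] -> [45, 14] -> [45] -> [45] -> [-45]
  [9, 47, 8] -> [9, 47, 8] -> [9, 47] -> [9, 47] -> [-9, -47]
  [-31, 30, -25, 49, -20, 25] -> [30, 49, 25] -> [49, 25] -> [25, 49] -> [-25, -49]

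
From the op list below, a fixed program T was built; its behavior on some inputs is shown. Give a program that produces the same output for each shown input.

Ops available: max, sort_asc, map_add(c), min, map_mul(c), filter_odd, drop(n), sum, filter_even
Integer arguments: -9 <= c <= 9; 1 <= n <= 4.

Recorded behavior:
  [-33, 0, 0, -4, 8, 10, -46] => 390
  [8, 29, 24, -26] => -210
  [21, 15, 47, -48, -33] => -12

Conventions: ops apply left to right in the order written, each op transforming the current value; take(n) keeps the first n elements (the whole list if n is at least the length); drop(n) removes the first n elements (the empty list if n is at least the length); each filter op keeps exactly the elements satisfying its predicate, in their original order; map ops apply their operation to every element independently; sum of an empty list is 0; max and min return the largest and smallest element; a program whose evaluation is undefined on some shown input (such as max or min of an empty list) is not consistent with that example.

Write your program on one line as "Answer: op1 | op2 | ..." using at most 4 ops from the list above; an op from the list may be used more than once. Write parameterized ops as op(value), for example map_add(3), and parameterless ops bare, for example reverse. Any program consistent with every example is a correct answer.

map_mul(-6) | sort_asc | sum

Check, running the answer program on each example:
  [-33, 0, 0, -4, 8, 10, -46] -> [198, 0, 0, 24, -48, -60, 276] -> [-60, -48, 0, 0, 24, 198, 276] -> 390
  [8, 29, 24, -26] -> [-48, -174, -144, 156] -> [-174, -144, -48, 156] -> -210
  [21, 15, 47, -48, -33] -> [-126, -90, -282, 288, 198] -> [-282, -126, -90, 198, 288] -> -12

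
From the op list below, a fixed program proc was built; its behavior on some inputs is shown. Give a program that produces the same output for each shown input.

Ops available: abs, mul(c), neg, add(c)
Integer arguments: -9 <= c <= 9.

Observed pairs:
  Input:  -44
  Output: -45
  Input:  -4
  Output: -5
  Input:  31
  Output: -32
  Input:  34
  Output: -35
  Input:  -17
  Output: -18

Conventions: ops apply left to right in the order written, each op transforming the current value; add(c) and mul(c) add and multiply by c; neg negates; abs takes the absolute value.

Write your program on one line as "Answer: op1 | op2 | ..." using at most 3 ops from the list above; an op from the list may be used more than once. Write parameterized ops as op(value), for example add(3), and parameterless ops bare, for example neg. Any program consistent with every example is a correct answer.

abs | add(1) | neg

Check, running the answer program on each example:
  -44 -> 44 -> 45 -> -45
  -4 -> 4 -> 5 -> -5
  31 -> 31 -> 32 -> -32
  34 -> 34 -> 35 -> -35
  -17 -> 17 -> 18 -> -18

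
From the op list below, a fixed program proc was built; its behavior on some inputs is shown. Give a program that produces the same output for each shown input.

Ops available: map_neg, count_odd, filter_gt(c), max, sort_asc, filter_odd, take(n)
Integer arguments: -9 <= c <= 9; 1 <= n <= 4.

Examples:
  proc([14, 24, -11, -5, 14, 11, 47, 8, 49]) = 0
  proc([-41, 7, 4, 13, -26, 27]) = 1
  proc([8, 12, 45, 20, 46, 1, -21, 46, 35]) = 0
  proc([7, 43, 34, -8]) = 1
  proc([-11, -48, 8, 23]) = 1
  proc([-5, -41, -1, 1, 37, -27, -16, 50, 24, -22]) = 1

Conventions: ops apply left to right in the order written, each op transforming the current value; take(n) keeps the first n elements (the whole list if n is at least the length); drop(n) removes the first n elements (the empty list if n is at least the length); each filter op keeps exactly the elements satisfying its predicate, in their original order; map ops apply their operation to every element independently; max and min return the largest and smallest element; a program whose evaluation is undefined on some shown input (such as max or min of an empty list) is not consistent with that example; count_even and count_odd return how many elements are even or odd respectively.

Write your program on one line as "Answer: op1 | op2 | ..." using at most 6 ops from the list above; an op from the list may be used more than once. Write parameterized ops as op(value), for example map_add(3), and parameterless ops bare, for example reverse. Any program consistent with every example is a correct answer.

map_neg | take(4) | take(1) | map_neg | count_odd

Check, running the answer program on each example:
  [14, 24, -11, -5, 14, 11, 47, 8, 49] -> [-14, -24, 11, 5, -14, -11, -47, -8, -49] -> [-14, -24, 11, 5] -> [-14] -> [14] -> 0
  [-41, 7, 4, 13, -26, 27] -> [41, -7, -4, -13, 26, -27] -> [41, -7, -4, -13] -> [41] -> [-41] -> 1
  [8, 12, 45, 20, 46, 1, -21, 46, 35] -> [-8, -12, -45, -20, -46, -1, 21, -46, -35] -> [-8, -12, -45, -20] -> [-8] -> [8] -> 0
  [7, 43, 34, -8] -> [-7, -43, -34, 8] -> [-7, -43, -34, 8] -> [-7] -> [7] -> 1
  [-11, -48, 8, 23] -> [11, 48, -8, -23] -> [11, 48, -8, -23] -> [11] -> [-11] -> 1
  [-5, -41, -1, 1, 37, -27, -16, 50, 24, -22] -> [5, 41, 1, -1, -37, 27, 16, -50, -24, 22] -> [5, 41, 1, -1] -> [5] -> [-5] -> 1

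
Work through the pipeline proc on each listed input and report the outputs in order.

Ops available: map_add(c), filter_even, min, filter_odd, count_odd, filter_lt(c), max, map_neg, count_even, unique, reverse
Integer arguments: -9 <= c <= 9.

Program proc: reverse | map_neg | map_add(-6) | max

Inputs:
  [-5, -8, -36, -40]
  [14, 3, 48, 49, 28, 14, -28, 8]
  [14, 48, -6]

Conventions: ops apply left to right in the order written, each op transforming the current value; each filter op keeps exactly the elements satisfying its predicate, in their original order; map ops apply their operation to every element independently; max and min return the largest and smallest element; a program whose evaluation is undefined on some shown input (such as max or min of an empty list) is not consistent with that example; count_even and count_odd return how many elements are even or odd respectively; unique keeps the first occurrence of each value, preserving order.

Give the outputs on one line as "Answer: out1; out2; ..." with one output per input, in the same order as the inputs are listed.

34; 22; 0

Execution, op by op:
  [-5, -8, -36, -40] -> [-40, -36, -8, -5] -> [40, 36, 8, 5] -> [34, 30, 2, -1] -> 34
  [14, 3, 48, 49, 28, 14, -28, 8] -> [8, -28, 14, 28, 49, 48, 3, 14] -> [-8, 28, -14, -28, -49, -48, -3, -14] -> [-14, 22, -20, -34, -55, -54, -9, -20] -> 22
  [14, 48, -6] -> [-6, 48, 14] -> [6, -48, -14] -> [0, -54, -20] -> 0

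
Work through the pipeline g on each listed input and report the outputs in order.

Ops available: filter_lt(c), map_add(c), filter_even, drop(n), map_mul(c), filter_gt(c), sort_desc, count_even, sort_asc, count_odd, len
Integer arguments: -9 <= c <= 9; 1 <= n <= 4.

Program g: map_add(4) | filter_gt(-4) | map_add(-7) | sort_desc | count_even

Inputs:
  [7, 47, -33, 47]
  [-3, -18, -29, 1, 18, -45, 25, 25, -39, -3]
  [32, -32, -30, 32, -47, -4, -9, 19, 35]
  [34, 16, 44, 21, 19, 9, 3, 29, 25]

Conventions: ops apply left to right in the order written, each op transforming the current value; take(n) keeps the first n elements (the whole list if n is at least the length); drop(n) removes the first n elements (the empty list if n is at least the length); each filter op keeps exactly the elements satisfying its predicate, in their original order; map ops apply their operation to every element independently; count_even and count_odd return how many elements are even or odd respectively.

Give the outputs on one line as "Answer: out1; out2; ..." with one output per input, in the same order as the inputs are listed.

3; 5; 2; 6

Execution, op by op:
  [7, 47, -33, 47] -> [11, 51, -29, 51] -> [11, 51, 51] -> [4, 44, 44] -> [44, 44, 4] -> 3
  [-3, -18, -29, 1, 18, -45, 25, 25, -39, -3] -> [1, -14, -25, 5, 22, -41, 29, 29, -35, 1] -> [1, 5, 22, 29, 29, 1] -> [-6, -2, 15, 22, 22, -6] -> [22, 22, 15, -2, -6, -6] -> 5
  [32, -32, -30, 32, -47, -4, -9, 19, 35] -> [36, -28, -26, 36, -43, 0, -5, 23, 39] -> [36, 36, 0, 23, 39] -> [29, 29, -7, 16, 32] -> [32, 29, 29, 16, -7] -> 2
  [34, 16, 44, 21, 19, 9, 3, 29, 25] -> [38, 20, 48, 25, 23, 13, 7, 33, 29] -> [38, 20, 48, 25, 23, 13, 7, 33, 29] -> [31, 13, 41, 18, 16, 6, 0, 26, 22] -> [41, 31, 26, 22, 18, 16, 13, 6, 0] -> 6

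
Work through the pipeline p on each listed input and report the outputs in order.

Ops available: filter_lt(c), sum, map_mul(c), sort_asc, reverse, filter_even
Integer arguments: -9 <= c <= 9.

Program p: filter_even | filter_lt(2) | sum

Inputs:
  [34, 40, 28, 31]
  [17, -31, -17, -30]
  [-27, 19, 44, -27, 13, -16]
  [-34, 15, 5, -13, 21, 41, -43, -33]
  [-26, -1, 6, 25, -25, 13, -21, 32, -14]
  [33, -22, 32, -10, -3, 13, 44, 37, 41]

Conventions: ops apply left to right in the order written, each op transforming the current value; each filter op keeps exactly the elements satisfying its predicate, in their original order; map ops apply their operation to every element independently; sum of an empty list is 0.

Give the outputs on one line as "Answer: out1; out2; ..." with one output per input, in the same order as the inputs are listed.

Execution, op by op:
  [34, 40, 28, 31] -> [34, 40, 28] -> [] -> 0
  [17, -31, -17, -30] -> [-30] -> [-30] -> -30
  [-27, 19, 44, -27, 13, -16] -> [44, -16] -> [-16] -> -16
  [-34, 15, 5, -13, 21, 41, -43, -33] -> [-34] -> [-34] -> -34
  [-26, -1, 6, 25, -25, 13, -21, 32, -14] -> [-26, 6, 32, -14] -> [-26, -14] -> -40
  [33, -22, 32, -10, -3, 13, 44, 37, 41] -> [-22, 32, -10, 44] -> [-22, -10] -> -32

0; -30; -16; -34; -40; -32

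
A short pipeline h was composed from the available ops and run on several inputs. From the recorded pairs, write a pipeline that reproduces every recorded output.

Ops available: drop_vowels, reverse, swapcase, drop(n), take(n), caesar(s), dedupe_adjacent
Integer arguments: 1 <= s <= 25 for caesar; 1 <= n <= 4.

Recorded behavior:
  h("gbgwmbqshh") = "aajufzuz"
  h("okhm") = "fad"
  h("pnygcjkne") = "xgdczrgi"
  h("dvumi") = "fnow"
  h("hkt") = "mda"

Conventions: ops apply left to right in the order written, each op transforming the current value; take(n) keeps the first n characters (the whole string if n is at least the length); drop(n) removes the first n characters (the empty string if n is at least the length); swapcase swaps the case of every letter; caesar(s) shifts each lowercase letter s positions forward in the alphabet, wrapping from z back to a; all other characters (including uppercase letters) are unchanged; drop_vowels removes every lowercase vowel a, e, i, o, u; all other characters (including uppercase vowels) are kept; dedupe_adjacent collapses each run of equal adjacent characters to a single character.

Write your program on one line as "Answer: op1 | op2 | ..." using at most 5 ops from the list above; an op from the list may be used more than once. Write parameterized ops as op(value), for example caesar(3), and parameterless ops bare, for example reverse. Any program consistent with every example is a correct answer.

caesar(12) | reverse | drop_vowels | caesar(7)

Check, running the answer program on each example:
  "gbgwmbqshh" -> "snsiyncett" -> "ttecnyisns" -> "ttcnysns" -> "aajufzuz"
  "okhm" -> "awty" -> "ytwa" -> "ytw" -> "fad"
  "pnygcjkne" -> "bzksovwzq" -> "qzwvoskzb" -> "qzwvskzb" -> "xgdczrgi"
  "dvumi" -> "phgyu" -> "uyghp" -> "yghp" -> "fnow"
  "hkt" -> "twf" -> "fwt" -> "fwt" -> "mda"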